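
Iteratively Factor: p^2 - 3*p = (p - 3)*(p)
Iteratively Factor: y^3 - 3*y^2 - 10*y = (y - 5)*(y^2 + 2*y) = y*(y - 5)*(y + 2)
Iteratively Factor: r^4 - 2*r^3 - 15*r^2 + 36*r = (r - 3)*(r^3 + r^2 - 12*r) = r*(r - 3)*(r^2 + r - 12) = r*(r - 3)*(r + 4)*(r - 3)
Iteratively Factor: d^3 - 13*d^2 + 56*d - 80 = (d - 4)*(d^2 - 9*d + 20) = (d - 4)^2*(d - 5)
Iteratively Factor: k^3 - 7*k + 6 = (k + 3)*(k^2 - 3*k + 2) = (k - 2)*(k + 3)*(k - 1)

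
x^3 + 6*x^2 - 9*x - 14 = (x - 2)*(x + 1)*(x + 7)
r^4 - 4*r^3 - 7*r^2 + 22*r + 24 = (r - 4)*(r - 3)*(r + 1)*(r + 2)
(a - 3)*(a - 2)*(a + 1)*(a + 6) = a^4 + 2*a^3 - 23*a^2 + 12*a + 36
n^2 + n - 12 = (n - 3)*(n + 4)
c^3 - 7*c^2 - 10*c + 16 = (c - 8)*(c - 1)*(c + 2)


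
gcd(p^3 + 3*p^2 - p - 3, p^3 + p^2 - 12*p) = 1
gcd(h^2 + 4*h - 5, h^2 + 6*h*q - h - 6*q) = h - 1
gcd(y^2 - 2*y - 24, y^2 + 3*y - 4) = y + 4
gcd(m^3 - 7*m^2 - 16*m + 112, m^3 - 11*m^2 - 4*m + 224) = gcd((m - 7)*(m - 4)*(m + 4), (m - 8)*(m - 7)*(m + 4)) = m^2 - 3*m - 28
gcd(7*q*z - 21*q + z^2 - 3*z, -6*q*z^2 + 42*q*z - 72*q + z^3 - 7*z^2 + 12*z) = z - 3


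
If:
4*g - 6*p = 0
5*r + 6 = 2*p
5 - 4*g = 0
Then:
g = 5/4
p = 5/6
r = -13/15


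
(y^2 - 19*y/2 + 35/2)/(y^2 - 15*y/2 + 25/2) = (y - 7)/(y - 5)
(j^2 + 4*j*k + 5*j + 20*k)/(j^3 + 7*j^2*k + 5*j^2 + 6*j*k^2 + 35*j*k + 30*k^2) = (j + 4*k)/(j^2 + 7*j*k + 6*k^2)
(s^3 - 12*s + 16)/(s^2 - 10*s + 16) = (s^2 + 2*s - 8)/(s - 8)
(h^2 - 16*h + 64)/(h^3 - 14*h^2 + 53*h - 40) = (h - 8)/(h^2 - 6*h + 5)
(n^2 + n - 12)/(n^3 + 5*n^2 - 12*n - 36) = (n + 4)/(n^2 + 8*n + 12)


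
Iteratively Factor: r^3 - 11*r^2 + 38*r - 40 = (r - 2)*(r^2 - 9*r + 20) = (r - 4)*(r - 2)*(r - 5)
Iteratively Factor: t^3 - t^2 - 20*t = (t - 5)*(t^2 + 4*t) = (t - 5)*(t + 4)*(t)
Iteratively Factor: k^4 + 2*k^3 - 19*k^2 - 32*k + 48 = (k + 3)*(k^3 - k^2 - 16*k + 16) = (k + 3)*(k + 4)*(k^2 - 5*k + 4) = (k - 1)*(k + 3)*(k + 4)*(k - 4)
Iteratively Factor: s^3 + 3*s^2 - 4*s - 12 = (s - 2)*(s^2 + 5*s + 6) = (s - 2)*(s + 2)*(s + 3)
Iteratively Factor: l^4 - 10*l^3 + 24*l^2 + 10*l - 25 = (l - 1)*(l^3 - 9*l^2 + 15*l + 25) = (l - 5)*(l - 1)*(l^2 - 4*l - 5) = (l - 5)^2*(l - 1)*(l + 1)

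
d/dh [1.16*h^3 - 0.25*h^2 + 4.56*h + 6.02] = 3.48*h^2 - 0.5*h + 4.56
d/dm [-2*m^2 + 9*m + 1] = 9 - 4*m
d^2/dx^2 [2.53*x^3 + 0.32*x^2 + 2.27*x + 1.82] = 15.18*x + 0.64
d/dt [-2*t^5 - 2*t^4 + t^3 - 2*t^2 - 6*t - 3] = -10*t^4 - 8*t^3 + 3*t^2 - 4*t - 6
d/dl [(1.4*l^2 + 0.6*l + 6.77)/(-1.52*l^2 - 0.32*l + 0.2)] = (0.464*l^2 + 21.1408*l + 2.2864)/(2.3104*l^4 + 0.9728*l^3 - 0.5056*l^2 - 0.128*l + 0.04)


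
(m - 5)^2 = m^2 - 10*m + 25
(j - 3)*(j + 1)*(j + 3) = j^3 + j^2 - 9*j - 9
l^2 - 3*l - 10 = (l - 5)*(l + 2)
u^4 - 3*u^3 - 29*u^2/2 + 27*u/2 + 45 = (u - 5)*(u + 2)*(u - 3*sqrt(2)/2)*(u + 3*sqrt(2)/2)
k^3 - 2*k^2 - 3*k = k*(k - 3)*(k + 1)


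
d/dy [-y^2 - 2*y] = -2*y - 2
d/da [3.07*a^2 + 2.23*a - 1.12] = 6.14*a + 2.23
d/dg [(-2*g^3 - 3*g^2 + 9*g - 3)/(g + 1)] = (-4*g^3 - 9*g^2 - 6*g + 12)/(g^2 + 2*g + 1)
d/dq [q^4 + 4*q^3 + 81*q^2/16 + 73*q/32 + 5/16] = 4*q^3 + 12*q^2 + 81*q/8 + 73/32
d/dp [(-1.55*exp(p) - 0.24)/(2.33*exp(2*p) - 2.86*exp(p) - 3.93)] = (3.6115*exp(2*p) + 1.1184*exp(p) + 5.4051)*exp(p)/(5.4289*exp(4*p) - 13.3276*exp(3*p) - 10.1342*exp(2*p) + 22.4796*exp(p) + 15.4449)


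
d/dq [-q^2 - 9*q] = -2*q - 9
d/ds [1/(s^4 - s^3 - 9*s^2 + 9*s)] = (-4*s^3 + 3*s^2 + 18*s - 9)/(s^2*(s^3 - s^2 - 9*s + 9)^2)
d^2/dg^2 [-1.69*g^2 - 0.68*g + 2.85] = -3.38000000000000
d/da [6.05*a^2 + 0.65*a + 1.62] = 12.1*a + 0.65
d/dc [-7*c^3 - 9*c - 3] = -21*c^2 - 9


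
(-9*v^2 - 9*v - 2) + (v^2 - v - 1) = -8*v^2 - 10*v - 3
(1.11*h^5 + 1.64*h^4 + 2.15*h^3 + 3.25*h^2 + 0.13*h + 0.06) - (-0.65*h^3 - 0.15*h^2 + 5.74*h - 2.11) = 1.11*h^5 + 1.64*h^4 + 2.8*h^3 + 3.4*h^2 - 5.61*h + 2.17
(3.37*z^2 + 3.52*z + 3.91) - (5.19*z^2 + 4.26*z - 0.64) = -1.82*z^2 - 0.74*z + 4.55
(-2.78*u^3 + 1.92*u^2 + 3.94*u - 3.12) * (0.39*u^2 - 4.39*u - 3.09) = -1.0842*u^5 + 12.953*u^4 + 1.698*u^3 - 24.4462*u^2 + 1.5222*u + 9.6408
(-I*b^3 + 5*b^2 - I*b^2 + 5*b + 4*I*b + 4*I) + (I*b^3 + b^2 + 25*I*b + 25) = 6*b^2 - I*b^2 + 5*b + 29*I*b + 25 + 4*I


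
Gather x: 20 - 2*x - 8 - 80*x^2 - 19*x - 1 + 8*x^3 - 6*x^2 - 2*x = 8*x^3 - 86*x^2 - 23*x + 11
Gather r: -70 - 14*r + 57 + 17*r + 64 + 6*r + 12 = 9*r + 63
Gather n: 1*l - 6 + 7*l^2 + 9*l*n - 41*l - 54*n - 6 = 7*l^2 - 40*l + n*(9*l - 54) - 12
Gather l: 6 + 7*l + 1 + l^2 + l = l^2 + 8*l + 7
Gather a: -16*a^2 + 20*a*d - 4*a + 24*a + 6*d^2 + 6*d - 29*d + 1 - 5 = -16*a^2 + a*(20*d + 20) + 6*d^2 - 23*d - 4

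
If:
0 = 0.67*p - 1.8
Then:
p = 2.69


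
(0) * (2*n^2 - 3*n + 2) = 0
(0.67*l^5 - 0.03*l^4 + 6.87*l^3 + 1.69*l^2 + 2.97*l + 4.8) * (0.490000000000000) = 0.3283*l^5 - 0.0147*l^4 + 3.3663*l^3 + 0.8281*l^2 + 1.4553*l + 2.352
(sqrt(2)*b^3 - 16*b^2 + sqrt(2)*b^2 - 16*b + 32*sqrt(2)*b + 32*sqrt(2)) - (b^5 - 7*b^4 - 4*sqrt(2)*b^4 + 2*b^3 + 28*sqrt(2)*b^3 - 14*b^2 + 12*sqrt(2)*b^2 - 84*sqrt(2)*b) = -b^5 + 4*sqrt(2)*b^4 + 7*b^4 - 27*sqrt(2)*b^3 - 2*b^3 - 11*sqrt(2)*b^2 - 2*b^2 - 16*b + 116*sqrt(2)*b + 32*sqrt(2)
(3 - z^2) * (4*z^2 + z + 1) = -4*z^4 - z^3 + 11*z^2 + 3*z + 3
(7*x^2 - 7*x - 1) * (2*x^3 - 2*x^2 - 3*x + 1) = 14*x^5 - 28*x^4 - 9*x^3 + 30*x^2 - 4*x - 1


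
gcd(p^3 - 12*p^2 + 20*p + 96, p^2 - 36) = p - 6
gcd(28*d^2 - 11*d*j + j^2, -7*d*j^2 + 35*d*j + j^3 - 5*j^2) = 7*d - j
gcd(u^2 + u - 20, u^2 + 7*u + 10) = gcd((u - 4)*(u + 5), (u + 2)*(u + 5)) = u + 5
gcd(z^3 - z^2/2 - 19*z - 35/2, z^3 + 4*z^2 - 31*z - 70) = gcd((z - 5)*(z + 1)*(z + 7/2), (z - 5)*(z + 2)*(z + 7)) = z - 5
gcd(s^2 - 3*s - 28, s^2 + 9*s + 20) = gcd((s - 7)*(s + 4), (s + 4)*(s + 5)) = s + 4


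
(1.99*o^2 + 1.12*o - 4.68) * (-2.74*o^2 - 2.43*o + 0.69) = -5.4526*o^4 - 7.9045*o^3 + 11.4747*o^2 + 12.1452*o - 3.2292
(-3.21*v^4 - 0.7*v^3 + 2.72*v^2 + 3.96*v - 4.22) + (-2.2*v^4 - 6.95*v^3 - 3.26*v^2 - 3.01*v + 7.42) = -5.41*v^4 - 7.65*v^3 - 0.54*v^2 + 0.95*v + 3.2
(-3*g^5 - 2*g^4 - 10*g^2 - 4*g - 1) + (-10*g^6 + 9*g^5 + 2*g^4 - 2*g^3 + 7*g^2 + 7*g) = -10*g^6 + 6*g^5 - 2*g^3 - 3*g^2 + 3*g - 1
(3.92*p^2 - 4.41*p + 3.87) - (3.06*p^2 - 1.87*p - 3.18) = 0.86*p^2 - 2.54*p + 7.05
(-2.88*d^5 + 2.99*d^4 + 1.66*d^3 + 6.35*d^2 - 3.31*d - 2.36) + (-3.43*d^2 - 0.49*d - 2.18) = -2.88*d^5 + 2.99*d^4 + 1.66*d^3 + 2.92*d^2 - 3.8*d - 4.54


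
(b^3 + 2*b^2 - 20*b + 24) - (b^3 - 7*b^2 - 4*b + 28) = 9*b^2 - 16*b - 4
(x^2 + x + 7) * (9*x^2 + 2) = 9*x^4 + 9*x^3 + 65*x^2 + 2*x + 14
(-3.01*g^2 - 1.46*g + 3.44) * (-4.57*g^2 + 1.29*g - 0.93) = 13.7557*g^4 + 2.7893*g^3 - 14.8049*g^2 + 5.7954*g - 3.1992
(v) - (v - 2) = 2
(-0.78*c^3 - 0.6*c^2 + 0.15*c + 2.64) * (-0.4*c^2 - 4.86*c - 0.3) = 0.312*c^5 + 4.0308*c^4 + 3.09*c^3 - 1.605*c^2 - 12.8754*c - 0.792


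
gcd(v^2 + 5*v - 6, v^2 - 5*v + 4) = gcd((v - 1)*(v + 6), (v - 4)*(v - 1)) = v - 1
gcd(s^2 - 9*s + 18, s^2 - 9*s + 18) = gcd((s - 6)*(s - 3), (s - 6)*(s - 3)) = s^2 - 9*s + 18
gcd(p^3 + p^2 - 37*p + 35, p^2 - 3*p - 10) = p - 5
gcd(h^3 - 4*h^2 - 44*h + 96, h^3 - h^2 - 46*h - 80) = h - 8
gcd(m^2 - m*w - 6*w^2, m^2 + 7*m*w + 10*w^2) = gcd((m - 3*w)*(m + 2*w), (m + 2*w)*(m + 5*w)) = m + 2*w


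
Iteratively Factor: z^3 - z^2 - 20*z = (z + 4)*(z^2 - 5*z) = z*(z + 4)*(z - 5)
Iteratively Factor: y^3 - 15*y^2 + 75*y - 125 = (y - 5)*(y^2 - 10*y + 25) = (y - 5)^2*(y - 5)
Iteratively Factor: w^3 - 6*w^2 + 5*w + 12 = (w + 1)*(w^2 - 7*w + 12) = (w - 3)*(w + 1)*(w - 4)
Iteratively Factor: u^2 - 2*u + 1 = (u - 1)*(u - 1)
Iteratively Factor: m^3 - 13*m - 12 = (m + 3)*(m^2 - 3*m - 4) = (m - 4)*(m + 3)*(m + 1)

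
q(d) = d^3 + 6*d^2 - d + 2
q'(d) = 3*d^2 + 12*d - 1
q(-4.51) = 36.82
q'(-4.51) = 5.90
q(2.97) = 78.15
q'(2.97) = 61.10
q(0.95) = 7.32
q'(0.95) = 13.11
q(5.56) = 353.80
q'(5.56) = 158.46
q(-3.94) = 37.92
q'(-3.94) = -1.71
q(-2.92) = 31.18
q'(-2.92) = -10.46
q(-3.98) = 37.98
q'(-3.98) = -1.24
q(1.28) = 12.65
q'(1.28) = 19.28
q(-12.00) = -850.00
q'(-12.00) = 287.00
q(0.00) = 2.00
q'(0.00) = -1.00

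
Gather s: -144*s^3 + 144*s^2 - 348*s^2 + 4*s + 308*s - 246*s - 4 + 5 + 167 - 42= -144*s^3 - 204*s^2 + 66*s + 126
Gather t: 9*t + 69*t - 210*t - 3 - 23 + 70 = 44 - 132*t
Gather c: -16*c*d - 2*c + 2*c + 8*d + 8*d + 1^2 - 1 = -16*c*d + 16*d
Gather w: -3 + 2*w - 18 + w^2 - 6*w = w^2 - 4*w - 21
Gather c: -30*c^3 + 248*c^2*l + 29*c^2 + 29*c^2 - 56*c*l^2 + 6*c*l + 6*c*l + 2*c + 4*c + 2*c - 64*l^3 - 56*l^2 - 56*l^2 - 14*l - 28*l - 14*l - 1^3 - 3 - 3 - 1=-30*c^3 + c^2*(248*l + 58) + c*(-56*l^2 + 12*l + 8) - 64*l^3 - 112*l^2 - 56*l - 8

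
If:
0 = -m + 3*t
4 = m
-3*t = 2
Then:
No Solution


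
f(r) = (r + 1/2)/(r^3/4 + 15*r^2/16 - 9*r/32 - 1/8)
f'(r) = (r + 1/2)*(-3*r^2/4 - 15*r/8 + 9/32)/(r^3/4 + 15*r^2/16 - 9*r/32 - 1/8)^2 + 1/(r^3/4 + 15*r^2/16 - 9*r/32 - 1/8) = 16*(-32*r^3 - 84*r^2 - 60*r + 1)/(64*r^6 + 480*r^5 + 756*r^4 - 604*r^3 - 159*r^2 + 72*r + 16)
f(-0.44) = 0.38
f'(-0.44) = 8.57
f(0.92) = 2.35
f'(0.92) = -6.42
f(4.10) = 0.15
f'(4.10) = -0.06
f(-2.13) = -0.71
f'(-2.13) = 0.17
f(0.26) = -5.83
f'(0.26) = -19.16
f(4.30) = 0.13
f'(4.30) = -0.05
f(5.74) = 0.08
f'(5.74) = -0.02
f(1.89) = 0.55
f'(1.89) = -0.51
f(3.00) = 0.25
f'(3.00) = -0.14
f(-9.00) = 0.08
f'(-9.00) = 0.02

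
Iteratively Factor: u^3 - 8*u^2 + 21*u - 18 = (u - 2)*(u^2 - 6*u + 9) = (u - 3)*(u - 2)*(u - 3)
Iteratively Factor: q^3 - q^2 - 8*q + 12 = (q - 2)*(q^2 + q - 6) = (q - 2)^2*(q + 3)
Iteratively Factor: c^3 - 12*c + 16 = (c - 2)*(c^2 + 2*c - 8) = (c - 2)*(c + 4)*(c - 2)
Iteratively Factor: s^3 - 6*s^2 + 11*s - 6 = (s - 2)*(s^2 - 4*s + 3) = (s - 3)*(s - 2)*(s - 1)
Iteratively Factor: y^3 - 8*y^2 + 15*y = (y - 3)*(y^2 - 5*y) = (y - 5)*(y - 3)*(y)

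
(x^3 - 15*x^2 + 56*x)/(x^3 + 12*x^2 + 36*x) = (x^2 - 15*x + 56)/(x^2 + 12*x + 36)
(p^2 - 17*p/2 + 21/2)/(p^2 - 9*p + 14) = (p - 3/2)/(p - 2)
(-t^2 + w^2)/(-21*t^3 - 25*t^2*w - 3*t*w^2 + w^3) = (t - w)/(21*t^2 + 4*t*w - w^2)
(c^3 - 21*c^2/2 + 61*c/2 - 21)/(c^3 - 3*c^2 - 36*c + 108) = (2*c^2 - 9*c + 7)/(2*(c^2 + 3*c - 18))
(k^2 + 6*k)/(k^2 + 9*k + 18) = k/(k + 3)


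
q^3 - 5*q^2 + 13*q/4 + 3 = (q - 4)*(q - 3/2)*(q + 1/2)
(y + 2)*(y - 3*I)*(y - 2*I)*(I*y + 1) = I*y^4 + 6*y^3 + 2*I*y^3 + 12*y^2 - 11*I*y^2 - 6*y - 22*I*y - 12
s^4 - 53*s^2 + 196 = (s - 7)*(s - 2)*(s + 2)*(s + 7)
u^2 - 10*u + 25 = (u - 5)^2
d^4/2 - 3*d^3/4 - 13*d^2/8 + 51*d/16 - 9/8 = (d/2 + 1)*(d - 3/2)^2*(d - 1/2)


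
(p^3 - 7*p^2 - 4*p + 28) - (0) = p^3 - 7*p^2 - 4*p + 28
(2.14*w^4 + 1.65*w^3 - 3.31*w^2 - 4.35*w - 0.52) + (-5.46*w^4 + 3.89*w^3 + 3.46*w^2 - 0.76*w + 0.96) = -3.32*w^4 + 5.54*w^3 + 0.15*w^2 - 5.11*w + 0.44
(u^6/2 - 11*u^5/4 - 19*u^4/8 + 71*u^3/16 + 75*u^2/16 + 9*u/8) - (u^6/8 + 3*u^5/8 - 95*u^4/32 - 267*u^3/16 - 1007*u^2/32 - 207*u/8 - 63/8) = 3*u^6/8 - 25*u^5/8 + 19*u^4/32 + 169*u^3/8 + 1157*u^2/32 + 27*u + 63/8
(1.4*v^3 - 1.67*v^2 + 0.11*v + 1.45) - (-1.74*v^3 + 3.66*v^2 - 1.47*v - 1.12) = 3.14*v^3 - 5.33*v^2 + 1.58*v + 2.57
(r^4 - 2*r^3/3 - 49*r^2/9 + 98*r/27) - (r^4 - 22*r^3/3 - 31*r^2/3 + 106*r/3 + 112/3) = 20*r^3/3 + 44*r^2/9 - 856*r/27 - 112/3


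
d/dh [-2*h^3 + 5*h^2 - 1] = 2*h*(5 - 3*h)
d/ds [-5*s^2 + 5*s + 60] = 5 - 10*s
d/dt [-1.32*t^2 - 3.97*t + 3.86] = -2.64*t - 3.97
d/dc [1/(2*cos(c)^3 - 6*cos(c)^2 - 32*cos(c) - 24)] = (3*cos(c)^2 - 6*cos(c) - 16)*sin(c)/(2*(cos(c) - 6)^2*(cos(c) + 1)^2*(cos(c) + 2)^2)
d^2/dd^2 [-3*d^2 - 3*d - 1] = -6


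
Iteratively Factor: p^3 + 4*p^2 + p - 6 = (p + 3)*(p^2 + p - 2) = (p - 1)*(p + 3)*(p + 2)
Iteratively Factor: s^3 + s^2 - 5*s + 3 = (s + 3)*(s^2 - 2*s + 1) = (s - 1)*(s + 3)*(s - 1)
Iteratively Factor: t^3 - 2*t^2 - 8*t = (t - 4)*(t^2 + 2*t) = t*(t - 4)*(t + 2)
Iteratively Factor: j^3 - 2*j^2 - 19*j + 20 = (j + 4)*(j^2 - 6*j + 5) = (j - 1)*(j + 4)*(j - 5)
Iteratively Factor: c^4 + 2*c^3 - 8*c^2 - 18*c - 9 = (c + 3)*(c^3 - c^2 - 5*c - 3) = (c - 3)*(c + 3)*(c^2 + 2*c + 1) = (c - 3)*(c + 1)*(c + 3)*(c + 1)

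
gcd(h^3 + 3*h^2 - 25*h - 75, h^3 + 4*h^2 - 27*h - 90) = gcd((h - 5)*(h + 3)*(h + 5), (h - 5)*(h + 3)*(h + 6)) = h^2 - 2*h - 15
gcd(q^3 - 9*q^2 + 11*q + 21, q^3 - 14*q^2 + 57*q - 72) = q - 3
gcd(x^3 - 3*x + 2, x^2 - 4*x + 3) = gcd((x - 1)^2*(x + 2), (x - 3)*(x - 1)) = x - 1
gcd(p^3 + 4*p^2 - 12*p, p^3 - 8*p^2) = p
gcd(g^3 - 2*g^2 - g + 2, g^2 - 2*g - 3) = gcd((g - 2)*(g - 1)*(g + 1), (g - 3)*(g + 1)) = g + 1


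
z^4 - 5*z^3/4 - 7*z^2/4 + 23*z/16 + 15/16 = (z - 3/2)*(z - 5/4)*(z + 1/2)*(z + 1)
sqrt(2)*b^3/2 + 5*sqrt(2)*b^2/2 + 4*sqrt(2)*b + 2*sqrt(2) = (b + 1)*(b + 2)*(sqrt(2)*b/2 + sqrt(2))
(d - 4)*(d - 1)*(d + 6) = d^3 + d^2 - 26*d + 24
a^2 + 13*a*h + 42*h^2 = (a + 6*h)*(a + 7*h)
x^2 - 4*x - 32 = (x - 8)*(x + 4)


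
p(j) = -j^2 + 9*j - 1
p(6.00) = 17.00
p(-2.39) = -28.22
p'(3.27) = 2.46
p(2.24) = 14.14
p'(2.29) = 4.42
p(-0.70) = -7.79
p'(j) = 9 - 2*j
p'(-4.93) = 18.86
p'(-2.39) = 13.78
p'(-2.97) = 14.94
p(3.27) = 17.74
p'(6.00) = -3.00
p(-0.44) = -5.15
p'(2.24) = 4.52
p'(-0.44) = 9.88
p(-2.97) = -36.55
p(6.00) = 17.00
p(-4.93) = -69.67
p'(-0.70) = 10.40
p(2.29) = 14.37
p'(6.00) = -3.00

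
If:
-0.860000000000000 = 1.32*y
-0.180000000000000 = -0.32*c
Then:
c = 0.56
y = -0.65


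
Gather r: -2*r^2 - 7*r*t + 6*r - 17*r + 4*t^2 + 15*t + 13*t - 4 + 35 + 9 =-2*r^2 + r*(-7*t - 11) + 4*t^2 + 28*t + 40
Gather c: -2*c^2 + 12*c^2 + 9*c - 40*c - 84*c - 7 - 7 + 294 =10*c^2 - 115*c + 280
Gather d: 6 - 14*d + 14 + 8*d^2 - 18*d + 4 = 8*d^2 - 32*d + 24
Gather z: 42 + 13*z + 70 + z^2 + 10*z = z^2 + 23*z + 112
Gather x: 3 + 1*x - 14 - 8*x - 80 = -7*x - 91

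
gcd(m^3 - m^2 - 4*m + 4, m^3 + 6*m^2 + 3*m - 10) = m^2 + m - 2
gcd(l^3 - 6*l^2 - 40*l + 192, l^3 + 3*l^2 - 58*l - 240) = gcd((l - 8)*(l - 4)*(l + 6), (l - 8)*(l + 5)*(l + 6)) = l^2 - 2*l - 48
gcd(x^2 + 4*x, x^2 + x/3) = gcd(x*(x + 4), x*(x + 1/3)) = x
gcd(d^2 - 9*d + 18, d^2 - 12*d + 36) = d - 6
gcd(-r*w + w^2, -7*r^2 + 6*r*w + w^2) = r - w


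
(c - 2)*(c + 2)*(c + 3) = c^3 + 3*c^2 - 4*c - 12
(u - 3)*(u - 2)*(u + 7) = u^3 + 2*u^2 - 29*u + 42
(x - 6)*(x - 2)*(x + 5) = x^3 - 3*x^2 - 28*x + 60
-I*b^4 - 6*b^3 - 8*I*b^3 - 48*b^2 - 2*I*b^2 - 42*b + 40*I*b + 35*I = (b + 7)*(b - 5*I)*(b - I)*(-I*b - I)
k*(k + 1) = k^2 + k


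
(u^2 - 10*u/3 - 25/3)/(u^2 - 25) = (u + 5/3)/(u + 5)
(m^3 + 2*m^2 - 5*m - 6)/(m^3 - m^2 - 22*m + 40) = (m^2 + 4*m + 3)/(m^2 + m - 20)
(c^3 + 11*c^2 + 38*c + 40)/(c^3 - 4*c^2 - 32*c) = (c^2 + 7*c + 10)/(c*(c - 8))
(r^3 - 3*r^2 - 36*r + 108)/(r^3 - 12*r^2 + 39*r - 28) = (r^3 - 3*r^2 - 36*r + 108)/(r^3 - 12*r^2 + 39*r - 28)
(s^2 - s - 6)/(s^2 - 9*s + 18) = (s + 2)/(s - 6)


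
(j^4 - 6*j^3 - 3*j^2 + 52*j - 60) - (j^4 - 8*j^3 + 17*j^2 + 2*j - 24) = 2*j^3 - 20*j^2 + 50*j - 36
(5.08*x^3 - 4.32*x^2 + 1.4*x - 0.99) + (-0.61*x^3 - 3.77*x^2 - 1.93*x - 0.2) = 4.47*x^3 - 8.09*x^2 - 0.53*x - 1.19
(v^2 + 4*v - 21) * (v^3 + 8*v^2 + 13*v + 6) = v^5 + 12*v^4 + 24*v^3 - 110*v^2 - 249*v - 126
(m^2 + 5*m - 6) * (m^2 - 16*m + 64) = m^4 - 11*m^3 - 22*m^2 + 416*m - 384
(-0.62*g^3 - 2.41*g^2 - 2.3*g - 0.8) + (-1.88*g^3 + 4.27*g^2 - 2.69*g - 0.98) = -2.5*g^3 + 1.86*g^2 - 4.99*g - 1.78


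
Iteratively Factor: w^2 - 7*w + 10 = (w - 2)*(w - 5)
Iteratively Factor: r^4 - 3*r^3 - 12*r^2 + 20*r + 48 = (r + 2)*(r^3 - 5*r^2 - 2*r + 24) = (r - 4)*(r + 2)*(r^2 - r - 6) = (r - 4)*(r - 3)*(r + 2)*(r + 2)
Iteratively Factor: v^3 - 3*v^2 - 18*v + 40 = (v + 4)*(v^2 - 7*v + 10) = (v - 5)*(v + 4)*(v - 2)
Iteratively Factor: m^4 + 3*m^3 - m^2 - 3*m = (m + 3)*(m^3 - m) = (m + 1)*(m + 3)*(m^2 - m) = m*(m + 1)*(m + 3)*(m - 1)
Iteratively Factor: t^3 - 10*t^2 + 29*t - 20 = (t - 1)*(t^2 - 9*t + 20) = (t - 4)*(t - 1)*(t - 5)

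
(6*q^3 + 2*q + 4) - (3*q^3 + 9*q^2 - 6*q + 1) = 3*q^3 - 9*q^2 + 8*q + 3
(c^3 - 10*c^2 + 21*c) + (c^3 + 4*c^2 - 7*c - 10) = 2*c^3 - 6*c^2 + 14*c - 10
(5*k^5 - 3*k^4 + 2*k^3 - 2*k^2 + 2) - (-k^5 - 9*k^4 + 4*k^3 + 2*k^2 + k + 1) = 6*k^5 + 6*k^4 - 2*k^3 - 4*k^2 - k + 1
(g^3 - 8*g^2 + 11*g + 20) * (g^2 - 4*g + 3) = g^5 - 12*g^4 + 46*g^3 - 48*g^2 - 47*g + 60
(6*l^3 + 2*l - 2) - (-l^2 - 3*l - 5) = 6*l^3 + l^2 + 5*l + 3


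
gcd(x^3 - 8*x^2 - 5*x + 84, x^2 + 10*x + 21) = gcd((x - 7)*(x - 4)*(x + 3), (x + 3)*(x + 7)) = x + 3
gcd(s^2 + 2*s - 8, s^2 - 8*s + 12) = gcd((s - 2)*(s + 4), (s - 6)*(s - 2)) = s - 2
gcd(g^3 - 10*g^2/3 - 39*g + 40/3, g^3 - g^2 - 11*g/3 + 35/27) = g - 1/3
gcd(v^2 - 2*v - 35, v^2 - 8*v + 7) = v - 7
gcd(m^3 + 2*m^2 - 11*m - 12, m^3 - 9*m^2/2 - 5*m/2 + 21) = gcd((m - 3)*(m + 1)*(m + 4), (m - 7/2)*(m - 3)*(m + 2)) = m - 3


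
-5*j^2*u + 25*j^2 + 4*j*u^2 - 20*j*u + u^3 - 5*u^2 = (-j + u)*(5*j + u)*(u - 5)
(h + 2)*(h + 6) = h^2 + 8*h + 12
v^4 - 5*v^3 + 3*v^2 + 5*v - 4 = (v - 4)*(v - 1)^2*(v + 1)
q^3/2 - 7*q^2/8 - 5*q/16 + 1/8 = (q/2 + 1/4)*(q - 2)*(q - 1/4)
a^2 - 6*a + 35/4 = (a - 7/2)*(a - 5/2)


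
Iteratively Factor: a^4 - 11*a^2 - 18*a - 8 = (a - 4)*(a^3 + 4*a^2 + 5*a + 2) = (a - 4)*(a + 2)*(a^2 + 2*a + 1) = (a - 4)*(a + 1)*(a + 2)*(a + 1)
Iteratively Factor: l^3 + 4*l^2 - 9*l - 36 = (l - 3)*(l^2 + 7*l + 12) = (l - 3)*(l + 3)*(l + 4)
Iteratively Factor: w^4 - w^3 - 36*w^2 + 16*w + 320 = (w + 4)*(w^3 - 5*w^2 - 16*w + 80) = (w - 4)*(w + 4)*(w^2 - w - 20) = (w - 4)*(w + 4)^2*(w - 5)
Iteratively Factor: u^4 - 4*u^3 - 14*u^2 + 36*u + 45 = (u + 1)*(u^3 - 5*u^2 - 9*u + 45) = (u - 3)*(u + 1)*(u^2 - 2*u - 15) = (u - 3)*(u + 1)*(u + 3)*(u - 5)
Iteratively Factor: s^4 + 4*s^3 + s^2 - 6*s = (s + 3)*(s^3 + s^2 - 2*s) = (s - 1)*(s + 3)*(s^2 + 2*s) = s*(s - 1)*(s + 3)*(s + 2)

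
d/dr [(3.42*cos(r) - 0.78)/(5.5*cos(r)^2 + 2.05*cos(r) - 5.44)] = (18.81*cos(r)^2 - 8.58*cos(r) + 17.0058)*sin(r)/(30.25*cos(r)^4 + 22.55*cos(r)^3 - 55.6375*cos(r)^2 - 22.304*cos(r) + 29.5936)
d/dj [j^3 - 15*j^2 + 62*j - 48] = 3*j^2 - 30*j + 62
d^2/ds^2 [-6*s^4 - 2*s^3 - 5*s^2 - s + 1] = -72*s^2 - 12*s - 10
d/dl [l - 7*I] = 1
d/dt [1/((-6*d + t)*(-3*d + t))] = (9*d - 2*t)/((3*d - t)^2*(6*d - t)^2)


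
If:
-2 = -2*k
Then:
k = 1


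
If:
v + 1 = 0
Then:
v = -1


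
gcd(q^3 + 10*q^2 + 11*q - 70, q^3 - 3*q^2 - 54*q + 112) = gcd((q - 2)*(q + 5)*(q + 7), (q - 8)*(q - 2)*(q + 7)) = q^2 + 5*q - 14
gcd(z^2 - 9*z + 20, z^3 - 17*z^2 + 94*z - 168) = z - 4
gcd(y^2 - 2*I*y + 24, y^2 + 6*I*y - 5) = 1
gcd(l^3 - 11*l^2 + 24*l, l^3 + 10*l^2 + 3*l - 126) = l - 3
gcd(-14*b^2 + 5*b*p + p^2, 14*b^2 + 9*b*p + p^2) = 7*b + p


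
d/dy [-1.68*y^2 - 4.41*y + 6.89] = -3.36*y - 4.41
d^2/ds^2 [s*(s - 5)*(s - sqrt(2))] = 6*s - 10 - 2*sqrt(2)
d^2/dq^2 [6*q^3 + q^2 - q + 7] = 36*q + 2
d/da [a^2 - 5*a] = 2*a - 5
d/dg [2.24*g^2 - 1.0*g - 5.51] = 4.48*g - 1.0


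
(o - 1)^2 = o^2 - 2*o + 1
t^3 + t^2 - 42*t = t*(t - 6)*(t + 7)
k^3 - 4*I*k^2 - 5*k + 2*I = (k - 2*I)*(k - I)^2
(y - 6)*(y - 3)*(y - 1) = y^3 - 10*y^2 + 27*y - 18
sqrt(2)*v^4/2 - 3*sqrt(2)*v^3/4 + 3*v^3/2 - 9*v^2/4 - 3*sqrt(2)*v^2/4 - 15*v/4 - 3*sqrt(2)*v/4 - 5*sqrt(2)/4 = (v - 5/2)*(v + 1)*(v + sqrt(2)/2)*(sqrt(2)*v/2 + 1)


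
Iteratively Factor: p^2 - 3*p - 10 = (p + 2)*(p - 5)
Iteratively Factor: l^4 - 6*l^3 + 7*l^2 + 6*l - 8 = (l + 1)*(l^3 - 7*l^2 + 14*l - 8) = (l - 4)*(l + 1)*(l^2 - 3*l + 2) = (l - 4)*(l - 1)*(l + 1)*(l - 2)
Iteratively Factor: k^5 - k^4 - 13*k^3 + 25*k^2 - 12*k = (k)*(k^4 - k^3 - 13*k^2 + 25*k - 12) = k*(k - 1)*(k^3 - 13*k + 12) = k*(k - 1)^2*(k^2 + k - 12) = k*(k - 3)*(k - 1)^2*(k + 4)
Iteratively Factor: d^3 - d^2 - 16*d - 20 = (d + 2)*(d^2 - 3*d - 10) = (d + 2)^2*(d - 5)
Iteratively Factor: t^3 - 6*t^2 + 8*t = (t - 2)*(t^2 - 4*t) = (t - 4)*(t - 2)*(t)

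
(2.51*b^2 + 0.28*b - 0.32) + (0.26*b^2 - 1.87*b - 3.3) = 2.77*b^2 - 1.59*b - 3.62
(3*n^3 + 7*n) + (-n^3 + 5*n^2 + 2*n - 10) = 2*n^3 + 5*n^2 + 9*n - 10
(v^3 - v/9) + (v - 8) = v^3 + 8*v/9 - 8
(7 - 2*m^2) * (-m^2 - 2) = 2*m^4 - 3*m^2 - 14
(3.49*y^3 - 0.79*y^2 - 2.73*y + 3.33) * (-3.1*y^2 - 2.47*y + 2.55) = -10.819*y^5 - 6.1713*y^4 + 19.3138*y^3 - 5.5944*y^2 - 15.1866*y + 8.4915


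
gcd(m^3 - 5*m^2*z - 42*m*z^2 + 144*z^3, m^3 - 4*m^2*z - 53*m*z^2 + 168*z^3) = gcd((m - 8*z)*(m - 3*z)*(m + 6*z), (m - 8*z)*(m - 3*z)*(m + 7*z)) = m^2 - 11*m*z + 24*z^2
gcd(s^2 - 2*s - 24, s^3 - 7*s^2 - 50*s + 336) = s - 6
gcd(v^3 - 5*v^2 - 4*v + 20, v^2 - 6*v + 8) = v - 2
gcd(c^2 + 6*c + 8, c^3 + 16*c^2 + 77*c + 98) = c + 2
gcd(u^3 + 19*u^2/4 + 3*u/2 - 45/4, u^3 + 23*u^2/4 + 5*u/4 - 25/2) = u - 5/4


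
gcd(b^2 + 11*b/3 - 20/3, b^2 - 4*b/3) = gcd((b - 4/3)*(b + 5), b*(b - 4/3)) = b - 4/3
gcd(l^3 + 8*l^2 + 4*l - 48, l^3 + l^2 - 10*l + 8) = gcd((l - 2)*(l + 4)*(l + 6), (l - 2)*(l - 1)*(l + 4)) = l^2 + 2*l - 8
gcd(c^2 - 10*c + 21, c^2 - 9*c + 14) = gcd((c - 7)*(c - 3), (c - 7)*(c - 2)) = c - 7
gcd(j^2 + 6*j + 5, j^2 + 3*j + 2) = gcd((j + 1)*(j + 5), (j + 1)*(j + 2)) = j + 1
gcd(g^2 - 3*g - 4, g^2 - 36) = 1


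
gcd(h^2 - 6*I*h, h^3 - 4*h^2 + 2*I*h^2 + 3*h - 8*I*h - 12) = 1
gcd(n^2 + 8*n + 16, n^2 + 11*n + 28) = n + 4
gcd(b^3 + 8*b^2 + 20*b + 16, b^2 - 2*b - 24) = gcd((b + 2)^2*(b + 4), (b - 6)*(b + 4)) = b + 4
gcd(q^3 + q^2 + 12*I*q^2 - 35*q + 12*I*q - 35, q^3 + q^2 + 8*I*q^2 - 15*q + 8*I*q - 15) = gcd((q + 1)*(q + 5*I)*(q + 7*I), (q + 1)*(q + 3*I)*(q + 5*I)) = q^2 + q*(1 + 5*I) + 5*I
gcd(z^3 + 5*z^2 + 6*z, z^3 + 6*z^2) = z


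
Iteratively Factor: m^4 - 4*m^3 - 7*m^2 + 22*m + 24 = (m - 3)*(m^3 - m^2 - 10*m - 8) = (m - 3)*(m + 2)*(m^2 - 3*m - 4) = (m - 3)*(m + 1)*(m + 2)*(m - 4)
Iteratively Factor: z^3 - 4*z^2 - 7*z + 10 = (z + 2)*(z^2 - 6*z + 5) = (z - 1)*(z + 2)*(z - 5)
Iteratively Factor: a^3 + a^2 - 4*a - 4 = (a + 1)*(a^2 - 4) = (a - 2)*(a + 1)*(a + 2)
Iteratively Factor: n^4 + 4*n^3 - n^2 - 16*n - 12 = (n - 2)*(n^3 + 6*n^2 + 11*n + 6) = (n - 2)*(n + 2)*(n^2 + 4*n + 3) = (n - 2)*(n + 1)*(n + 2)*(n + 3)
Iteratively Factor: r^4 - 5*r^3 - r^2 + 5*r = (r + 1)*(r^3 - 6*r^2 + 5*r) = (r - 5)*(r + 1)*(r^2 - r) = (r - 5)*(r - 1)*(r + 1)*(r)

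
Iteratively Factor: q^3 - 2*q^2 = (q - 2)*(q^2) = q*(q - 2)*(q)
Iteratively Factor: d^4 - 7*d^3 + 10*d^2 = (d - 5)*(d^3 - 2*d^2) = d*(d - 5)*(d^2 - 2*d) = d*(d - 5)*(d - 2)*(d)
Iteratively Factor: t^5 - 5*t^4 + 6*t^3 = (t)*(t^4 - 5*t^3 + 6*t^2) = t*(t - 2)*(t^3 - 3*t^2) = t*(t - 3)*(t - 2)*(t^2) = t^2*(t - 3)*(t - 2)*(t)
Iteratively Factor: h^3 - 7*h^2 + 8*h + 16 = (h - 4)*(h^2 - 3*h - 4) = (h - 4)^2*(h + 1)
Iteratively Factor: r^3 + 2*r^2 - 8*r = (r)*(r^2 + 2*r - 8) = r*(r + 4)*(r - 2)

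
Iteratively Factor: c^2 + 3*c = (c)*(c + 3)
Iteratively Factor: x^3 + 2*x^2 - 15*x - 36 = (x + 3)*(x^2 - x - 12) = (x + 3)^2*(x - 4)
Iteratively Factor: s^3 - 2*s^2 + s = (s - 1)*(s^2 - s) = (s - 1)^2*(s)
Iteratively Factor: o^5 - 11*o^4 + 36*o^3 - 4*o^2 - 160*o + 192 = (o - 4)*(o^4 - 7*o^3 + 8*o^2 + 28*o - 48) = (o - 4)*(o - 3)*(o^3 - 4*o^2 - 4*o + 16) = (o - 4)*(o - 3)*(o - 2)*(o^2 - 2*o - 8) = (o - 4)^2*(o - 3)*(o - 2)*(o + 2)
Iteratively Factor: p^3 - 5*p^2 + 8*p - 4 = (p - 2)*(p^2 - 3*p + 2) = (p - 2)*(p - 1)*(p - 2)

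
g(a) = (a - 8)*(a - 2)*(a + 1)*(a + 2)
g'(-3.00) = -197.00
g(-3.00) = 110.00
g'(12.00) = 3628.00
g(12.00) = 7280.00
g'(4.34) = -144.72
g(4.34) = -289.95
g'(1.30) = -29.90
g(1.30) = 35.60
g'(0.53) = 9.98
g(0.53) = 42.51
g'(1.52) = -42.95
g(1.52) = 27.59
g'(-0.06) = 29.36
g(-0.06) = 30.28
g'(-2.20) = -63.43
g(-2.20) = 10.28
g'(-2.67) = -133.76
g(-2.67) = 55.75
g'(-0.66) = 33.54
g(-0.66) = 10.50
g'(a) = (a - 8)*(a - 2)*(a + 1) + (a - 8)*(a - 2)*(a + 2) + (a - 8)*(a + 1)*(a + 2) + (a - 2)*(a + 1)*(a + 2) = 4*a^3 - 21*a^2 - 24*a + 28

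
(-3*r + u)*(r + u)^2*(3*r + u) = -9*r^4 - 18*r^3*u - 8*r^2*u^2 + 2*r*u^3 + u^4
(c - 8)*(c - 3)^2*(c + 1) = c^4 - 13*c^3 + 43*c^2 - 15*c - 72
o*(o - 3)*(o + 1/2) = o^3 - 5*o^2/2 - 3*o/2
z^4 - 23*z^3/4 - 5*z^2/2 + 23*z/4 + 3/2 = (z - 6)*(z - 1)*(z + 1/4)*(z + 1)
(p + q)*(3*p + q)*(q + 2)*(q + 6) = 3*p^2*q^2 + 24*p^2*q + 36*p^2 + 4*p*q^3 + 32*p*q^2 + 48*p*q + q^4 + 8*q^3 + 12*q^2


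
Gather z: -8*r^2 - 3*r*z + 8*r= -8*r^2 - 3*r*z + 8*r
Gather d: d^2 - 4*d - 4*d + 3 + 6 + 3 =d^2 - 8*d + 12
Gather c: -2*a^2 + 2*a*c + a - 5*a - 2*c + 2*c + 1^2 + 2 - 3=-2*a^2 + 2*a*c - 4*a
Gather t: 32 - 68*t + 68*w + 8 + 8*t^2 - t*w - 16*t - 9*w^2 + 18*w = 8*t^2 + t*(-w - 84) - 9*w^2 + 86*w + 40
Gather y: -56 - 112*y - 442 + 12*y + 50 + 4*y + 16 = -96*y - 432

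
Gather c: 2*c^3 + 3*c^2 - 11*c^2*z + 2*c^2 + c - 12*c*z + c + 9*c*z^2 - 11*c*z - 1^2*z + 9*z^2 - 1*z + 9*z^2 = 2*c^3 + c^2*(5 - 11*z) + c*(9*z^2 - 23*z + 2) + 18*z^2 - 2*z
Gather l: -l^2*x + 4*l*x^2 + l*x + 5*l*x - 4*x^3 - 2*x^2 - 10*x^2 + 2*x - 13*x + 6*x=-l^2*x + l*(4*x^2 + 6*x) - 4*x^3 - 12*x^2 - 5*x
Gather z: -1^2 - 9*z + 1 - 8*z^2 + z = -8*z^2 - 8*z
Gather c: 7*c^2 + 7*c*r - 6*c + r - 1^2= 7*c^2 + c*(7*r - 6) + r - 1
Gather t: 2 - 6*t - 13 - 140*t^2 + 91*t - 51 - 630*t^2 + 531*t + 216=-770*t^2 + 616*t + 154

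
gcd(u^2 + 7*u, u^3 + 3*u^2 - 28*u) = u^2 + 7*u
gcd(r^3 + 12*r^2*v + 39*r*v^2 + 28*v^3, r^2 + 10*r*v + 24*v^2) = r + 4*v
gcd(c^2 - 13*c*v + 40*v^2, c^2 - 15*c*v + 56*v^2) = -c + 8*v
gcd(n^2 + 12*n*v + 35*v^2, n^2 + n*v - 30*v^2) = 1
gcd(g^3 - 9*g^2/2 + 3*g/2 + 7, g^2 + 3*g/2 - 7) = g - 2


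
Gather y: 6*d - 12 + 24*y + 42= 6*d + 24*y + 30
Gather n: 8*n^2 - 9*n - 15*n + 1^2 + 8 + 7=8*n^2 - 24*n + 16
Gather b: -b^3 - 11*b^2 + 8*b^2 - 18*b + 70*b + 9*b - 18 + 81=-b^3 - 3*b^2 + 61*b + 63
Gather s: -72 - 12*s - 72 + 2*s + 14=-10*s - 130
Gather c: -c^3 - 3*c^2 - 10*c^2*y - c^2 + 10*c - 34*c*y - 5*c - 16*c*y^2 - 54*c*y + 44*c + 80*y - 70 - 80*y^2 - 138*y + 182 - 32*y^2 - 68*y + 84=-c^3 + c^2*(-10*y - 4) + c*(-16*y^2 - 88*y + 49) - 112*y^2 - 126*y + 196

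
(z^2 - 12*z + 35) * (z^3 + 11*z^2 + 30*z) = z^5 - z^4 - 67*z^3 + 25*z^2 + 1050*z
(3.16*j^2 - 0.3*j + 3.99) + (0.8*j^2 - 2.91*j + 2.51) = 3.96*j^2 - 3.21*j + 6.5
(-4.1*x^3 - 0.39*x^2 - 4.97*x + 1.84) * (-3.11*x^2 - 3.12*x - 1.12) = 12.751*x^5 + 14.0049*x^4 + 21.2655*x^3 + 10.2208*x^2 - 0.174399999999999*x - 2.0608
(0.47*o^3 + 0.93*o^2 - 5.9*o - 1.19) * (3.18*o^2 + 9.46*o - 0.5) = 1.4946*o^5 + 7.4036*o^4 - 10.1992*o^3 - 60.0632*o^2 - 8.3074*o + 0.595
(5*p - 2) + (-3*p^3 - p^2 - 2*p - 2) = -3*p^3 - p^2 + 3*p - 4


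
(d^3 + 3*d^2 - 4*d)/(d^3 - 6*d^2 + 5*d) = (d + 4)/(d - 5)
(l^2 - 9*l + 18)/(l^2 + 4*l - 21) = (l - 6)/(l + 7)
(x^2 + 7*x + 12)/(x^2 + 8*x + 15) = (x + 4)/(x + 5)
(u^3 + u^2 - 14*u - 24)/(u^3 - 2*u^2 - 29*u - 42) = (u - 4)/(u - 7)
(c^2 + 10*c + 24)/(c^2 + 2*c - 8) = (c + 6)/(c - 2)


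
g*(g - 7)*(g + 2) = g^3 - 5*g^2 - 14*g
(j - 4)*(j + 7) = j^2 + 3*j - 28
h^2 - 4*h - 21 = (h - 7)*(h + 3)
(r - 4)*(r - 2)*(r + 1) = r^3 - 5*r^2 + 2*r + 8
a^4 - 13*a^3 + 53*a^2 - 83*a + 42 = (a - 7)*(a - 3)*(a - 2)*(a - 1)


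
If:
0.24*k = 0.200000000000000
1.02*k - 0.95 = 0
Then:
No Solution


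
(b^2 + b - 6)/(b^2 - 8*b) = (b^2 + b - 6)/(b*(b - 8))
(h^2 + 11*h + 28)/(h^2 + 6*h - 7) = (h + 4)/(h - 1)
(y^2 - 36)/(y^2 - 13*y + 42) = (y + 6)/(y - 7)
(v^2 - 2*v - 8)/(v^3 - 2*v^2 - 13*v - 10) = (v - 4)/(v^2 - 4*v - 5)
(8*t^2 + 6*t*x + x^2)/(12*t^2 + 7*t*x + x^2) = (2*t + x)/(3*t + x)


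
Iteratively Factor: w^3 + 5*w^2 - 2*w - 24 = (w + 3)*(w^2 + 2*w - 8) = (w + 3)*(w + 4)*(w - 2)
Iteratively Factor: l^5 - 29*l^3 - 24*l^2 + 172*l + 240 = (l + 2)*(l^4 - 2*l^3 - 25*l^2 + 26*l + 120) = (l - 5)*(l + 2)*(l^3 + 3*l^2 - 10*l - 24) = (l - 5)*(l - 3)*(l + 2)*(l^2 + 6*l + 8) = (l - 5)*(l - 3)*(l + 2)*(l + 4)*(l + 2)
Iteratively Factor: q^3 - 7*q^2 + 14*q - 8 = (q - 2)*(q^2 - 5*q + 4) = (q - 4)*(q - 2)*(q - 1)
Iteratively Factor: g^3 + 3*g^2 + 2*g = (g + 2)*(g^2 + g) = g*(g + 2)*(g + 1)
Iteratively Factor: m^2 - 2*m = (m)*(m - 2)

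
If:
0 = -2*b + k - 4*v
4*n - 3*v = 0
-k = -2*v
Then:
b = -v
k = 2*v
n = 3*v/4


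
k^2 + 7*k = k*(k + 7)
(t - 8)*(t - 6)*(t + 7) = t^3 - 7*t^2 - 50*t + 336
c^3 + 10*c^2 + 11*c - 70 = (c - 2)*(c + 5)*(c + 7)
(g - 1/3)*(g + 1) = g^2 + 2*g/3 - 1/3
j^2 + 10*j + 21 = (j + 3)*(j + 7)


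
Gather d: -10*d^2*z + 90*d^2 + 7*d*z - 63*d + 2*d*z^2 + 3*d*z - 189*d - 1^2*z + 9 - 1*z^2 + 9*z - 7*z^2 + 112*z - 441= d^2*(90 - 10*z) + d*(2*z^2 + 10*z - 252) - 8*z^2 + 120*z - 432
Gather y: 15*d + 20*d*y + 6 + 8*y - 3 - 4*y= 15*d + y*(20*d + 4) + 3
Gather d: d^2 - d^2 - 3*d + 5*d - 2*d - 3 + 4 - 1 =0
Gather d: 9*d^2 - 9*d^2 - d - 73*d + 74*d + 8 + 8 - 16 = 0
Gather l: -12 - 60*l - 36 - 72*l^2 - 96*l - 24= -72*l^2 - 156*l - 72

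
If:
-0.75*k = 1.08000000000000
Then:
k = -1.44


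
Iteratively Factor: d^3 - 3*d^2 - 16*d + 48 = (d - 4)*(d^2 + d - 12) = (d - 4)*(d + 4)*(d - 3)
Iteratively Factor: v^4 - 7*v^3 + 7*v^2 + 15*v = (v - 5)*(v^3 - 2*v^2 - 3*v) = v*(v - 5)*(v^2 - 2*v - 3) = v*(v - 5)*(v - 3)*(v + 1)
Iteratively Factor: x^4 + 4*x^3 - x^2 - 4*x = (x)*(x^3 + 4*x^2 - x - 4) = x*(x + 4)*(x^2 - 1) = x*(x + 1)*(x + 4)*(x - 1)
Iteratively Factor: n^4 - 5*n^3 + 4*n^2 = (n)*(n^3 - 5*n^2 + 4*n) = n*(n - 4)*(n^2 - n) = n*(n - 4)*(n - 1)*(n)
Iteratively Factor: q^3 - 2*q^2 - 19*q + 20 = (q - 1)*(q^2 - q - 20) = (q - 5)*(q - 1)*(q + 4)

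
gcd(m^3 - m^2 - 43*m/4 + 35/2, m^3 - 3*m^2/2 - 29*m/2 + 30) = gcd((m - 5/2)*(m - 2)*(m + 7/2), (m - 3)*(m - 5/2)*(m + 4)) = m - 5/2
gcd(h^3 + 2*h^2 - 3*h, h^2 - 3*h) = h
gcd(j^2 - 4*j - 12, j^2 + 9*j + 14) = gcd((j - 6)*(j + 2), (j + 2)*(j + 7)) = j + 2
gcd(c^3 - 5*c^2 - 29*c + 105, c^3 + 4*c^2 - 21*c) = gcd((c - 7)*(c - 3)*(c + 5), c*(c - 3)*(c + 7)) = c - 3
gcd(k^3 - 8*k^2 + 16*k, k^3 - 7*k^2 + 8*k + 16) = k^2 - 8*k + 16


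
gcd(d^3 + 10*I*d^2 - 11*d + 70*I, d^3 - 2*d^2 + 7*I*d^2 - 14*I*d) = d + 7*I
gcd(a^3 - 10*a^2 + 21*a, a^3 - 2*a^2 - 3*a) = a^2 - 3*a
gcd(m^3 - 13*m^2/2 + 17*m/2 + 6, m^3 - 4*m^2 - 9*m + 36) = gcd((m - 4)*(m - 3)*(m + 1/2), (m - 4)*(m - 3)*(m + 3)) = m^2 - 7*m + 12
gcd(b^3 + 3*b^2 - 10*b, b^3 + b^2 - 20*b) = b^2 + 5*b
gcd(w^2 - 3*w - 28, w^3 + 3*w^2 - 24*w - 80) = w + 4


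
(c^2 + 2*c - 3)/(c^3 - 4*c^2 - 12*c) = (-c^2 - 2*c + 3)/(c*(-c^2 + 4*c + 12))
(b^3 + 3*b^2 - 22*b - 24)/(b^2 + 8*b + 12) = (b^2 - 3*b - 4)/(b + 2)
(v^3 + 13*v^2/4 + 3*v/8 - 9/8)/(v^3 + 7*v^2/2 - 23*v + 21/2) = (4*v^2 + 15*v + 9)/(4*(v^2 + 4*v - 21))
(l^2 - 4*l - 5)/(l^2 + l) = (l - 5)/l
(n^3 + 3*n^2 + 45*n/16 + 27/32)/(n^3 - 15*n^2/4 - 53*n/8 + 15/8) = (16*n^2 + 24*n + 9)/(4*(4*n^2 - 21*n + 5))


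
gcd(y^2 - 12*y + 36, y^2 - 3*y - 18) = y - 6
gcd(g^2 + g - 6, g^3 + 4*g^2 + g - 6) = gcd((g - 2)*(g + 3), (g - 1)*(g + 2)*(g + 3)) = g + 3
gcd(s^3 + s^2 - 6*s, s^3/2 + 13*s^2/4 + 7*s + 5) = 1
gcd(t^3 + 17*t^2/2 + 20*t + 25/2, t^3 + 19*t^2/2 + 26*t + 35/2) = t^2 + 6*t + 5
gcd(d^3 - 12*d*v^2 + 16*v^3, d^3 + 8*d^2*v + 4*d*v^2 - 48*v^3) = -d^2 - 2*d*v + 8*v^2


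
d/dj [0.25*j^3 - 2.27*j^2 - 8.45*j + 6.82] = 0.75*j^2 - 4.54*j - 8.45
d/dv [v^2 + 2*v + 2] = 2*v + 2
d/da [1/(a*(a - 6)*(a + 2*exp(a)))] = (a*(a - 6)*(-2*exp(a) - 1) - a*(a + 2*exp(a)) - (a - 6)*(a + 2*exp(a)))/(a^2*(a - 6)^2*(a + 2*exp(a))^2)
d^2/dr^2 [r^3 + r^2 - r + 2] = 6*r + 2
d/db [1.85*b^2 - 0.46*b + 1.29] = 3.7*b - 0.46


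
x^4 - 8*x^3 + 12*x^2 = x^2*(x - 6)*(x - 2)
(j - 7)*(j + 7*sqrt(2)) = j^2 - 7*j + 7*sqrt(2)*j - 49*sqrt(2)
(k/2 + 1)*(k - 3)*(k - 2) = k^3/2 - 3*k^2/2 - 2*k + 6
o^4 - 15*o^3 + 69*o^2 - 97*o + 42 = (o - 7)*(o - 6)*(o - 1)^2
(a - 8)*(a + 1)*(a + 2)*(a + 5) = a^4 - 47*a^2 - 126*a - 80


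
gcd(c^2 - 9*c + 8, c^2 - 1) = c - 1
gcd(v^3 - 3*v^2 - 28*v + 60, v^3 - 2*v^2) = v - 2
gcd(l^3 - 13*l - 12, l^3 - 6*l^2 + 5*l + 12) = l^2 - 3*l - 4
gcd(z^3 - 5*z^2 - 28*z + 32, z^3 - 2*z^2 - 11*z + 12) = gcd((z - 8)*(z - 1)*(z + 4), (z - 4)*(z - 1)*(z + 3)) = z - 1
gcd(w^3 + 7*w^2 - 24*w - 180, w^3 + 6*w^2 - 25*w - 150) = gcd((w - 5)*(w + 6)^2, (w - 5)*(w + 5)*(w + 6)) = w^2 + w - 30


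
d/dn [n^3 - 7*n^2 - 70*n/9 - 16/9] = 3*n^2 - 14*n - 70/9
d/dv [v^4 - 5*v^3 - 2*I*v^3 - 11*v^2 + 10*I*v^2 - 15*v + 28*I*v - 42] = 4*v^3 + v^2*(-15 - 6*I) + v*(-22 + 20*I) - 15 + 28*I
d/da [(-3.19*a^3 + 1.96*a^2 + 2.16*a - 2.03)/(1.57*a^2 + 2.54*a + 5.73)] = (-5.0083*a^4 - 16.2052*a^3 - 53.2489*a^2 + 28.8358*a + 17.533)/(2.4649*a^4 + 7.9756*a^3 + 24.4438*a^2 + 29.1084*a + 32.8329)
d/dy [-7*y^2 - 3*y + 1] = -14*y - 3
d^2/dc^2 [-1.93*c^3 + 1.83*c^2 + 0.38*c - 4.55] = 3.66 - 11.58*c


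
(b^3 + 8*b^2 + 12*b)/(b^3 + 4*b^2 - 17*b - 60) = b*(b^2 + 8*b + 12)/(b^3 + 4*b^2 - 17*b - 60)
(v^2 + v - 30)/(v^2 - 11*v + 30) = (v + 6)/(v - 6)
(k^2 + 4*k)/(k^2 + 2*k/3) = 3*(k + 4)/(3*k + 2)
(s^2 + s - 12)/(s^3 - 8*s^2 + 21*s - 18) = (s + 4)/(s^2 - 5*s + 6)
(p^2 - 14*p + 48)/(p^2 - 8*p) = (p - 6)/p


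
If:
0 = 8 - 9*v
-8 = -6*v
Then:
No Solution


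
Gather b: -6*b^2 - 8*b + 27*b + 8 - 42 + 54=-6*b^2 + 19*b + 20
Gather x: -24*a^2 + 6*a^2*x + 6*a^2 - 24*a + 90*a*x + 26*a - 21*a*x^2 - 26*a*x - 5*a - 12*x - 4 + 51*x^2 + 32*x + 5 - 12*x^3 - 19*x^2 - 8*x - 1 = -18*a^2 - 3*a - 12*x^3 + x^2*(32 - 21*a) + x*(6*a^2 + 64*a + 12)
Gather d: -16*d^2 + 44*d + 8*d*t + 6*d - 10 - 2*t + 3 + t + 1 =-16*d^2 + d*(8*t + 50) - t - 6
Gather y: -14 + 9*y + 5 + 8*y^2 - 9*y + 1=8*y^2 - 8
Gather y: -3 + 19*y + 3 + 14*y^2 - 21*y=14*y^2 - 2*y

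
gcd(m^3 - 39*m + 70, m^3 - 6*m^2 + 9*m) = 1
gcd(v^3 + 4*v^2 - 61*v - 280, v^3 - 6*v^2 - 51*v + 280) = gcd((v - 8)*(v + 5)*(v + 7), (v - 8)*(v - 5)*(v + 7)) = v^2 - v - 56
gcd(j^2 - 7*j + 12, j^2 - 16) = j - 4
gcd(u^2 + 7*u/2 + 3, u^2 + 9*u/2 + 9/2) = u + 3/2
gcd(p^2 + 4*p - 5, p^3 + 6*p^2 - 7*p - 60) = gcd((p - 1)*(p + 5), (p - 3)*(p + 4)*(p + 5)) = p + 5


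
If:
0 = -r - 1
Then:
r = -1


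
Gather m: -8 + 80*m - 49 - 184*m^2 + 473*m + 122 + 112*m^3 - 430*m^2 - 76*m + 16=112*m^3 - 614*m^2 + 477*m + 81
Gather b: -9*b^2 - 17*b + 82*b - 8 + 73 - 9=-9*b^2 + 65*b + 56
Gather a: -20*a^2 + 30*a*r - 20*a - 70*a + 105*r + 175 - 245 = -20*a^2 + a*(30*r - 90) + 105*r - 70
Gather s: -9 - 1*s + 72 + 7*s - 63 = 6*s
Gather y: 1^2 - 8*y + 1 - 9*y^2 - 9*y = -9*y^2 - 17*y + 2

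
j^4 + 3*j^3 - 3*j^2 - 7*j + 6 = (j - 1)^2*(j + 2)*(j + 3)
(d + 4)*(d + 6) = d^2 + 10*d + 24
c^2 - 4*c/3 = c*(c - 4/3)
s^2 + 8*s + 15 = (s + 3)*(s + 5)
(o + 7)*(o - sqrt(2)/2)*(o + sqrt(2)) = o^3 + sqrt(2)*o^2/2 + 7*o^2 - o + 7*sqrt(2)*o/2 - 7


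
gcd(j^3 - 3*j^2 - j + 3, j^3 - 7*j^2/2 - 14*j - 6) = 1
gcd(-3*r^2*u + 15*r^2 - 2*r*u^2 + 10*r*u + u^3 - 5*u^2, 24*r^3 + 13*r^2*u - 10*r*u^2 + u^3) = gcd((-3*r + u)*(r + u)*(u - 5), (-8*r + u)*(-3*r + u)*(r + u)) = 3*r^2 + 2*r*u - u^2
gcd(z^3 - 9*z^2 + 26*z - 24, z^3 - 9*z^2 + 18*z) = z - 3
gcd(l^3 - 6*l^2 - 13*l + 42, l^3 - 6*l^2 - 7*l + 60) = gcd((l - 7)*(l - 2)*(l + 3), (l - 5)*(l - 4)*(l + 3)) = l + 3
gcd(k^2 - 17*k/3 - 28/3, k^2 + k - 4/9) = k + 4/3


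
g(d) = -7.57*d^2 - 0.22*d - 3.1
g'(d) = -15.14*d - 0.22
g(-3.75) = -108.73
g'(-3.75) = 56.56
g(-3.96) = -120.94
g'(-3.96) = 59.73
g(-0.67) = -6.35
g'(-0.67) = 9.92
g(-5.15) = -202.74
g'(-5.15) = 77.75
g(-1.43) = -18.27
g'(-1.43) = 21.43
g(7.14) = -390.59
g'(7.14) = -108.32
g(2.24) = -41.58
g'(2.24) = -34.13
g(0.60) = -5.96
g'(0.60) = -9.30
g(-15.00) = -1703.05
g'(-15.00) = 226.88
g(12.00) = -1095.82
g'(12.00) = -181.90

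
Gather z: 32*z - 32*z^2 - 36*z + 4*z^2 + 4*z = -28*z^2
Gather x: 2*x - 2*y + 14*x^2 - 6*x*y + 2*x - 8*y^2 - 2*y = 14*x^2 + x*(4 - 6*y) - 8*y^2 - 4*y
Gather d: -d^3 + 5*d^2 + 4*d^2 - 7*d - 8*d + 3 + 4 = -d^3 + 9*d^2 - 15*d + 7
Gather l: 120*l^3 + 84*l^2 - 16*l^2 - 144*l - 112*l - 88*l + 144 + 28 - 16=120*l^3 + 68*l^2 - 344*l + 156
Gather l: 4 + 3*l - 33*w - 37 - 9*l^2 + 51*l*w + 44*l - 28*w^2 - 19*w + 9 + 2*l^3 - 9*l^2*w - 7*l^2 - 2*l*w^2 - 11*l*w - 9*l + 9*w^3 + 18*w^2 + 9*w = 2*l^3 + l^2*(-9*w - 16) + l*(-2*w^2 + 40*w + 38) + 9*w^3 - 10*w^2 - 43*w - 24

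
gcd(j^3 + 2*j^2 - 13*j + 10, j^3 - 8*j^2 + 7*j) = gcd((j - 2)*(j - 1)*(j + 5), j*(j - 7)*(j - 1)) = j - 1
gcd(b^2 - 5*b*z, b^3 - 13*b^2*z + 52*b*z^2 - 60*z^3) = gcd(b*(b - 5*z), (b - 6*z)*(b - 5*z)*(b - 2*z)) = -b + 5*z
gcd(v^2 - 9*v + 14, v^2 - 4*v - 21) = v - 7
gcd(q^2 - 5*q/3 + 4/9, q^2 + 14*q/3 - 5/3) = q - 1/3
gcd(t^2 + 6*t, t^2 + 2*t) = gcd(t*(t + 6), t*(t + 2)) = t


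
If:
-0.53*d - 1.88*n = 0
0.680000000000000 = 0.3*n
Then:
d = -8.04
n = 2.27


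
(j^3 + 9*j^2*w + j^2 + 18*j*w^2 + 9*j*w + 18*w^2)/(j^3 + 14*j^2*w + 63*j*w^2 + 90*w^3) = (j + 1)/(j + 5*w)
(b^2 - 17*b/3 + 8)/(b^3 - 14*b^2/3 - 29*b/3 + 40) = (b - 3)/(b^2 - 2*b - 15)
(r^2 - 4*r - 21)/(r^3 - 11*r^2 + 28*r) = (r + 3)/(r*(r - 4))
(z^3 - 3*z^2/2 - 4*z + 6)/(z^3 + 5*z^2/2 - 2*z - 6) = (z - 2)/(z + 2)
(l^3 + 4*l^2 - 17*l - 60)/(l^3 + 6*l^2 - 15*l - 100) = (l + 3)/(l + 5)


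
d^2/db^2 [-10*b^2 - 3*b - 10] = -20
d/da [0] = 0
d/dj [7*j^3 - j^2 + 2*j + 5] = 21*j^2 - 2*j + 2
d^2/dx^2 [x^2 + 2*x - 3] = 2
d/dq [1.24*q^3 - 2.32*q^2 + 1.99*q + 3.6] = 3.72*q^2 - 4.64*q + 1.99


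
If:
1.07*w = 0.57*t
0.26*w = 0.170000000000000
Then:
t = 1.23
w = 0.65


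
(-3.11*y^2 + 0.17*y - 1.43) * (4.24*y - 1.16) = -13.1864*y^3 + 4.3284*y^2 - 6.2604*y + 1.6588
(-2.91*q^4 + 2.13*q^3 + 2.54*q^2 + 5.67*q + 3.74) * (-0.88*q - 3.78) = 2.5608*q^5 + 9.1254*q^4 - 10.2866*q^3 - 14.5908*q^2 - 24.7238*q - 14.1372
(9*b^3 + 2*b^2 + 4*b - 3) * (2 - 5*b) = -45*b^4 + 8*b^3 - 16*b^2 + 23*b - 6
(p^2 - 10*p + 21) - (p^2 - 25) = 46 - 10*p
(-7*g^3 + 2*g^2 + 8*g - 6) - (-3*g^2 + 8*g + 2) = -7*g^3 + 5*g^2 - 8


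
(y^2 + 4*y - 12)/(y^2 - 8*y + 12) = (y + 6)/(y - 6)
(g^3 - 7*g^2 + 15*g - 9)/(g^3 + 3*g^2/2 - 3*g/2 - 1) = 2*(g^2 - 6*g + 9)/(2*g^2 + 5*g + 2)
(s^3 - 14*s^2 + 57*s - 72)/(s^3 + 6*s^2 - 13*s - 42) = (s^2 - 11*s + 24)/(s^2 + 9*s + 14)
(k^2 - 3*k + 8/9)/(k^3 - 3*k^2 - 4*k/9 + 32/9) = (3*k - 1)/(3*k^2 - k - 4)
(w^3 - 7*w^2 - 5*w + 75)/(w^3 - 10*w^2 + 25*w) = (w + 3)/w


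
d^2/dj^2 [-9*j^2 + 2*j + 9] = -18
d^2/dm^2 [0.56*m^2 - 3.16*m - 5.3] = 1.12000000000000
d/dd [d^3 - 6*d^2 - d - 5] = 3*d^2 - 12*d - 1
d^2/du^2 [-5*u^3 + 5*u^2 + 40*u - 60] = 10 - 30*u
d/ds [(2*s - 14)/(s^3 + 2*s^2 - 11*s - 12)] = 2*(-2*s^3 + 19*s^2 + 28*s - 89)/(s^6 + 4*s^5 - 18*s^4 - 68*s^3 + 73*s^2 + 264*s + 144)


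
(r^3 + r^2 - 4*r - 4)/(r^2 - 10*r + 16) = (r^2 + 3*r + 2)/(r - 8)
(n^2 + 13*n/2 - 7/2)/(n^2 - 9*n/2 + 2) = (n + 7)/(n - 4)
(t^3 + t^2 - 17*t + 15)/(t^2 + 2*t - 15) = t - 1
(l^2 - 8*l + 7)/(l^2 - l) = (l - 7)/l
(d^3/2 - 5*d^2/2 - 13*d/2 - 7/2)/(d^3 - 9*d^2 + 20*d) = (d^3 - 5*d^2 - 13*d - 7)/(2*d*(d^2 - 9*d + 20))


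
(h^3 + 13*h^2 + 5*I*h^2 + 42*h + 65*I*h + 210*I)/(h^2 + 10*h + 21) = (h^2 + h*(6 + 5*I) + 30*I)/(h + 3)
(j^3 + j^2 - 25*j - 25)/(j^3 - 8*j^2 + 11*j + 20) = (j + 5)/(j - 4)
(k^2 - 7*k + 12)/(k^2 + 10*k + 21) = (k^2 - 7*k + 12)/(k^2 + 10*k + 21)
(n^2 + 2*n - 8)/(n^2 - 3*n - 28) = (n - 2)/(n - 7)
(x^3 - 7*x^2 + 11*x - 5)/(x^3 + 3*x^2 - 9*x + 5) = (x - 5)/(x + 5)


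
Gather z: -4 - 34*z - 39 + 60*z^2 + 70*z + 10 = 60*z^2 + 36*z - 33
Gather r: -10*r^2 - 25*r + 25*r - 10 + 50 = 40 - 10*r^2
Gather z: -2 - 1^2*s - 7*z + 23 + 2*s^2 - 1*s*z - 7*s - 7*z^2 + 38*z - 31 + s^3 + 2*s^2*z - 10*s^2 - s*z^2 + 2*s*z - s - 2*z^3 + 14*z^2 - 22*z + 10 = s^3 - 8*s^2 - 9*s - 2*z^3 + z^2*(7 - s) + z*(2*s^2 + s + 9)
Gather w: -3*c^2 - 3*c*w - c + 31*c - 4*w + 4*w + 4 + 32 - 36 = -3*c^2 - 3*c*w + 30*c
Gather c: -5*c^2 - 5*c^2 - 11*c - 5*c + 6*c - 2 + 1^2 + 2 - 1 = -10*c^2 - 10*c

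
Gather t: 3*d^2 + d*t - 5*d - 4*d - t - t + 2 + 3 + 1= 3*d^2 - 9*d + t*(d - 2) + 6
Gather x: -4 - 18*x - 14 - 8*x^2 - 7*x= -8*x^2 - 25*x - 18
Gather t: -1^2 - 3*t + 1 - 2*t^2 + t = -2*t^2 - 2*t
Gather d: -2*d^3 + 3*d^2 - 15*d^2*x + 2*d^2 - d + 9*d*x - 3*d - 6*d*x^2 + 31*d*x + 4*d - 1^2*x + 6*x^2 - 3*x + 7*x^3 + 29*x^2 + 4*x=-2*d^3 + d^2*(5 - 15*x) + d*(-6*x^2 + 40*x) + 7*x^3 + 35*x^2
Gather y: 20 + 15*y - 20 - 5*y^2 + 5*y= -5*y^2 + 20*y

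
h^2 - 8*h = h*(h - 8)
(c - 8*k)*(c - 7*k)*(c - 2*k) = c^3 - 17*c^2*k + 86*c*k^2 - 112*k^3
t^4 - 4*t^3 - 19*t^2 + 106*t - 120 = (t - 4)*(t - 3)*(t - 2)*(t + 5)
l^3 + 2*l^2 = l^2*(l + 2)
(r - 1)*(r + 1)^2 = r^3 + r^2 - r - 1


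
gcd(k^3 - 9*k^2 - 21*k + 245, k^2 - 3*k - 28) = k - 7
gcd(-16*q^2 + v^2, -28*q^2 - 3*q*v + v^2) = 4*q + v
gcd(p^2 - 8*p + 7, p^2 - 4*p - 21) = p - 7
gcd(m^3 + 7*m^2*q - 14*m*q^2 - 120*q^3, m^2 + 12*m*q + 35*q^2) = m + 5*q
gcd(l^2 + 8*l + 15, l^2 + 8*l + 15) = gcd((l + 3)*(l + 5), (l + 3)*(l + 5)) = l^2 + 8*l + 15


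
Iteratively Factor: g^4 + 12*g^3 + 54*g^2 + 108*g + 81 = (g + 3)*(g^3 + 9*g^2 + 27*g + 27) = (g + 3)^2*(g^2 + 6*g + 9) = (g + 3)^3*(g + 3)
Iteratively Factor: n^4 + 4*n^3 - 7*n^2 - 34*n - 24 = (n + 2)*(n^3 + 2*n^2 - 11*n - 12) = (n + 2)*(n + 4)*(n^2 - 2*n - 3) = (n - 3)*(n + 2)*(n + 4)*(n + 1)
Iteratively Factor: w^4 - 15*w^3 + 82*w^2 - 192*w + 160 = (w - 2)*(w^3 - 13*w^2 + 56*w - 80) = (w - 5)*(w - 2)*(w^2 - 8*w + 16) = (w - 5)*(w - 4)*(w - 2)*(w - 4)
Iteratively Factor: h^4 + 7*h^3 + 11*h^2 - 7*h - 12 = (h + 3)*(h^3 + 4*h^2 - h - 4) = (h + 1)*(h + 3)*(h^2 + 3*h - 4) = (h - 1)*(h + 1)*(h + 3)*(h + 4)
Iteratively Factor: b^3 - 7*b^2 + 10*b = (b)*(b^2 - 7*b + 10) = b*(b - 5)*(b - 2)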